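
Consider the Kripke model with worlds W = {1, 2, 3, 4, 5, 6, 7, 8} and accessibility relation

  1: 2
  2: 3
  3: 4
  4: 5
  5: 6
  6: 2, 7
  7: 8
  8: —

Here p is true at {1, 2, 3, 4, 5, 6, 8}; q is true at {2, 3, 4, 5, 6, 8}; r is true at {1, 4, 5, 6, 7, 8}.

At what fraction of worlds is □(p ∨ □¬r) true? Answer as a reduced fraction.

1: successors {2}; p ∨ □¬r there: 2:T. ✓
2: successors {3}; p ∨ □¬r there: 3:T. ✓
3: successors {4}; p ∨ □¬r there: 4:T. ✓
4: successors {5}; p ∨ □¬r there: 5:T. ✓
5: successors {6}; p ∨ □¬r there: 6:T. ✓
6: successors {2, 7}; p ∨ □¬r there: 2:T, 7:F. ✗
7: successors {8}; p ∨ □¬r there: 8:T. ✓
8: no successors, so □(p ∨ □¬r) holds vacuously. ✓
That's 7 of 8 worlds, so 7/8.

7/8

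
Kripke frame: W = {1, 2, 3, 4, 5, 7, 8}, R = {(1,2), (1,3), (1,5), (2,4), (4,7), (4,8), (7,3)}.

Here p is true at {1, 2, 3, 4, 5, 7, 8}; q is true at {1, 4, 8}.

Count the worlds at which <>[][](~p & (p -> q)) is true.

1: successors {2, 3, 5}; [][](~p & (p -> q)) there: 2:F, 3:T, 5:T. ✓
2: successors {4}; [][](~p & (p -> q)) there: 4:F. ✗
3: no successors, so <>[][](~p & (p -> q)) fails. ✗
4: successors {7, 8}; [][](~p & (p -> q)) there: 7:T, 8:T. ✓
5: no successors, so <>[][](~p & (p -> q)) fails. ✗
7: successors {3}; [][](~p & (p -> q)) there: 3:T. ✓
8: no successors, so <>[][](~p & (p -> q)) fails. ✗
Satisfying worlds: {1, 4, 7}.

3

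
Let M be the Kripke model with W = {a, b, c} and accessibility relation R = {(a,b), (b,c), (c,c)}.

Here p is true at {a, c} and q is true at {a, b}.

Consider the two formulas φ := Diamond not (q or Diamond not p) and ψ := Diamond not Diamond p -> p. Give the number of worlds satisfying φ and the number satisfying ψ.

2 and 3

For Diamond not (q or Diamond not p):
a: successors {b}; not (q or Diamond not p) there: b:F. ✗
b: successors {c}; not (q or Diamond not p) there: c:T. ✓
c: successors {c}; not (q or Diamond not p) there: c:T. ✓
— 2 worlds.
For Diamond not Diamond p -> p:
a: Diamond not Diamond p is F, p is T. ✓
b: Diamond not Diamond p is F, p is F. ✓
c: Diamond not Diamond p is F, p is T. ✓
— 3 worlds.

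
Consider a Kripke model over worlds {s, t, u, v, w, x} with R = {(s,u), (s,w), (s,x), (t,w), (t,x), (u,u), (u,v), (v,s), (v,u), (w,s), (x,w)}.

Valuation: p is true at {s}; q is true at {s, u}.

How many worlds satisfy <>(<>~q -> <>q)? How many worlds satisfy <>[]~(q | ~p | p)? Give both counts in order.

For <>(<>~q -> <>q):
s: successors {u, w, x}; <>~q -> <>q there: u:T, w:T, x:F. ✓
t: successors {w, x}; <>~q -> <>q there: w:T, x:F. ✓
u: successors {u, v}; <>~q -> <>q there: u:T, v:T. ✓
v: successors {s, u}; <>~q -> <>q there: s:T, u:T. ✓
w: successors {s}; <>~q -> <>q there: s:T. ✓
x: successors {w}; <>~q -> <>q there: w:T. ✓
— 6 worlds.
For <>[]~(q | ~p | p):
s: successors {u, w, x}; []~(q | ~p | p) there: u:F, w:F, x:F. ✗
t: successors {w, x}; []~(q | ~p | p) there: w:F, x:F. ✗
u: successors {u, v}; []~(q | ~p | p) there: u:F, v:F. ✗
v: successors {s, u}; []~(q | ~p | p) there: s:F, u:F. ✗
w: successors {s}; []~(q | ~p | p) there: s:F. ✗
x: successors {w}; []~(q | ~p | p) there: w:F. ✗
— 0 worlds.

6 and 0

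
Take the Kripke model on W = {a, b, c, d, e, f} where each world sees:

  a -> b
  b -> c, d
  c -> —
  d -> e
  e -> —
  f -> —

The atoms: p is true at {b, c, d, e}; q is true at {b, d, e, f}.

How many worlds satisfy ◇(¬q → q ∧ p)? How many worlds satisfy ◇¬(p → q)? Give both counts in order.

For ◇(¬q → q ∧ p):
a: successors {b}; ¬q → q ∧ p there: b:T. ✓
b: successors {c, d}; ¬q → q ∧ p there: c:F, d:T. ✓
c: no successors, so ◇(¬q → q ∧ p) fails. ✗
d: successors {e}; ¬q → q ∧ p there: e:T. ✓
e: no successors, so ◇(¬q → q ∧ p) fails. ✗
f: no successors, so ◇(¬q → q ∧ p) fails. ✗
— 3 worlds.
For ◇¬(p → q):
a: successors {b}; ¬(p → q) there: b:F. ✗
b: successors {c, d}; ¬(p → q) there: c:T, d:F. ✓
c: no successors, so ◇¬(p → q) fails. ✗
d: successors {e}; ¬(p → q) there: e:F. ✗
e: no successors, so ◇¬(p → q) fails. ✗
f: no successors, so ◇¬(p → q) fails. ✗
— 1 world.

3 and 1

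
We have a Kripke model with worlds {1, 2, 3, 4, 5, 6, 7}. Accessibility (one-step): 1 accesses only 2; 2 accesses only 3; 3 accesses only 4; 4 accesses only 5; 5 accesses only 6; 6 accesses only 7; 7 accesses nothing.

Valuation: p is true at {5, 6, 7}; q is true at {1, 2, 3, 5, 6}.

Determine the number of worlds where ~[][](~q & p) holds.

4

1: [][](~q & p) is F. ✓
2: [][](~q & p) is F. ✓
3: [][](~q & p) is F. ✓
4: [][](~q & p) is F. ✓
5: [][](~q & p) is T. ✗
6: [][](~q & p) is T. ✗
7: [][](~q & p) is T. ✗
Satisfying worlds: {1, 2, 3, 4}.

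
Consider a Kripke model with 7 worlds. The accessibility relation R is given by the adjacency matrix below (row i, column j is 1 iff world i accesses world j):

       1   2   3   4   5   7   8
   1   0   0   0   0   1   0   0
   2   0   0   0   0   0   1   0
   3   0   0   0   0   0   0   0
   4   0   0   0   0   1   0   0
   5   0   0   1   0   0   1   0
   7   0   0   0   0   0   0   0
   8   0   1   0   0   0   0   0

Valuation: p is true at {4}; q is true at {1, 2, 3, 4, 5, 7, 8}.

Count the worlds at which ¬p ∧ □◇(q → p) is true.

2

1: ¬p is T, □◇(q → p) is F. ✗
2: ¬p is T, □◇(q → p) is F. ✗
3: ¬p is T, □◇(q → p) is T. ✓
4: ¬p is F, □◇(q → p) is F. ✗
5: ¬p is T, □◇(q → p) is F. ✗
7: ¬p is T, □◇(q → p) is T. ✓
8: ¬p is T, □◇(q → p) is F. ✗
Satisfying worlds: {3, 7}.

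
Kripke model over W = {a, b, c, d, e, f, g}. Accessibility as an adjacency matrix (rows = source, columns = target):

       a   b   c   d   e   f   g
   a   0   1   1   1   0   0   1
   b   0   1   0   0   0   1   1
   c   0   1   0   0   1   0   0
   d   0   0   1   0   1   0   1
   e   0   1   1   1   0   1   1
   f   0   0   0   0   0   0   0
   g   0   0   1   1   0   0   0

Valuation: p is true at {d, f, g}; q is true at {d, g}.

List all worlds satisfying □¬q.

a: successors {b, c, d, g}; ¬q there: b:T, c:T, d:F, g:F. ✗
b: successors {b, f, g}; ¬q there: b:T, f:T, g:F. ✗
c: successors {b, e}; ¬q there: b:T, e:T. ✓
d: successors {c, e, g}; ¬q there: c:T, e:T, g:F. ✗
e: successors {b, c, d, f, g}; ¬q there: b:T, c:T, d:F, f:T, g:F. ✗
f: no successors, so □¬q holds vacuously. ✓
g: successors {c, d}; ¬q there: c:T, d:F. ✗

{c, f}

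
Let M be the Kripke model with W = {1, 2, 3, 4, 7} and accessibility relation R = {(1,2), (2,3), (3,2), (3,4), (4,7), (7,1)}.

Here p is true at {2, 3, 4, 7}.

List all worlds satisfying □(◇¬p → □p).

{1, 2, 3, 7}

1: successors {2}; ◇¬p → □p there: 2:T. ✓
2: successors {3}; ◇¬p → □p there: 3:T. ✓
3: successors {2, 4}; ◇¬p → □p there: 2:T, 4:T. ✓
4: successors {7}; ◇¬p → □p there: 7:F. ✗
7: successors {1}; ◇¬p → □p there: 1:T. ✓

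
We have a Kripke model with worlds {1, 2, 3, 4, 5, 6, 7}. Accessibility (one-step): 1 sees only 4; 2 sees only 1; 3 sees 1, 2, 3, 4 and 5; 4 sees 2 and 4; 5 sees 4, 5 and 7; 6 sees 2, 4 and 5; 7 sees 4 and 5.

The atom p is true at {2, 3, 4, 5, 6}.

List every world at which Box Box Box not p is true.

∅

1: successors {4}; Box Box not p there: 4:F. ✗
2: successors {1}; Box Box not p there: 1:F. ✗
3: successors {1, 2, 3, 4, 5}; Box Box not p there: 1:F, 2:F, 3:F, 4:F, 5:F. ✗
4: successors {2, 4}; Box Box not p there: 2:F, 4:F. ✗
5: successors {4, 5, 7}; Box Box not p there: 4:F, 5:F, 7:F. ✗
6: successors {2, 4, 5}; Box Box not p there: 2:F, 4:F, 5:F. ✗
7: successors {4, 5}; Box Box not p there: 4:F, 5:F. ✗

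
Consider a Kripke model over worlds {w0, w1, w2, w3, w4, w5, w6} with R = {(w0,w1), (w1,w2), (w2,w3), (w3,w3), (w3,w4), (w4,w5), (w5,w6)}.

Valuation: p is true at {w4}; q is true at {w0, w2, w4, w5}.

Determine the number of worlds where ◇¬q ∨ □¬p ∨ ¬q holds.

w0: ◇¬q ∨ □¬p is T, ¬q is F. ✓
w1: ◇¬q ∨ □¬p is T, ¬q is T. ✓
w2: ◇¬q ∨ □¬p is T, ¬q is F. ✓
w3: ◇¬q ∨ □¬p is T, ¬q is T. ✓
w4: ◇¬q ∨ □¬p is T, ¬q is F. ✓
w5: ◇¬q ∨ □¬p is T, ¬q is F. ✓
w6: ◇¬q ∨ □¬p is T, ¬q is T. ✓
Satisfying worlds: {w0, w1, w2, w3, w4, w5, w6}.

7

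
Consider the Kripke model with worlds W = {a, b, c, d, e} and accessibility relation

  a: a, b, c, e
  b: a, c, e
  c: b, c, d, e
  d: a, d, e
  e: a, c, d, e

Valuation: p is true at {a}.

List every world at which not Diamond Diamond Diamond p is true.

a: Diamond Diamond Diamond p is T. ✗
b: Diamond Diamond Diamond p is T. ✗
c: Diamond Diamond Diamond p is T. ✗
d: Diamond Diamond Diamond p is T. ✗
e: Diamond Diamond Diamond p is T. ✗

∅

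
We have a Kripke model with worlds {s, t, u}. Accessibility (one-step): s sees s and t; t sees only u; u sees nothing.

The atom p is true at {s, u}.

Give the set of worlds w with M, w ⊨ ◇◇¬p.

s: successors {s, t}; ◇¬p there: s:T, t:F. ✓
t: successors {u}; ◇¬p there: u:F. ✗
u: no successors, so ◇◇¬p fails. ✗

{s}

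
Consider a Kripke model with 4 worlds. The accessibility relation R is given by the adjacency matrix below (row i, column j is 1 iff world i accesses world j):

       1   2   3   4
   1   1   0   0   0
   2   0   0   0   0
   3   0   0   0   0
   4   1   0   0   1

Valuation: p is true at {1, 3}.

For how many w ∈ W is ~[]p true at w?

1: []p is T. ✗
2: []p is T. ✗
3: []p is T. ✗
4: []p is F. ✓
Satisfying worlds: {4}.

1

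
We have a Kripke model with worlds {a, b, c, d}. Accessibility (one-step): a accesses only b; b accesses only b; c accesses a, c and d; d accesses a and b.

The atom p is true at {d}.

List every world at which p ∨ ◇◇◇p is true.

{c, d}

a: p is F, ◇◇◇p is F. ✗
b: p is F, ◇◇◇p is F. ✗
c: p is F, ◇◇◇p is T. ✓
d: p is T, ◇◇◇p is F. ✓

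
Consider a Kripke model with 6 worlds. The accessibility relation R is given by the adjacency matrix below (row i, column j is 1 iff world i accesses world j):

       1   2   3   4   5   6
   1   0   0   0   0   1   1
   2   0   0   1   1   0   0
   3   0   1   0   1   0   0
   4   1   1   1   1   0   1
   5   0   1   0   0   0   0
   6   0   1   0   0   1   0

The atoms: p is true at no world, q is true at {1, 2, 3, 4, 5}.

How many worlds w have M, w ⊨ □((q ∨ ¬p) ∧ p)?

1: successors {5, 6}; (q ∨ ¬p) ∧ p there: 5:F, 6:F. ✗
2: successors {3, 4}; (q ∨ ¬p) ∧ p there: 3:F, 4:F. ✗
3: successors {2, 4}; (q ∨ ¬p) ∧ p there: 2:F, 4:F. ✗
4: successors {1, 2, 3, 4, 6}; (q ∨ ¬p) ∧ p there: 1:F, 2:F, 3:F, 4:F, 6:F. ✗
5: successors {2}; (q ∨ ¬p) ∧ p there: 2:F. ✗
6: successors {2, 5}; (q ∨ ¬p) ∧ p there: 2:F, 5:F. ✗
Satisfying worlds: ∅.

0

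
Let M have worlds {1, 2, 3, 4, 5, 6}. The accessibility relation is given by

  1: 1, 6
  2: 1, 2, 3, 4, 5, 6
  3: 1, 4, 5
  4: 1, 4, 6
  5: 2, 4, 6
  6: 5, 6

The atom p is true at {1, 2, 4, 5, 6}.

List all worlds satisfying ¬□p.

1: □p is T. ✗
2: □p is F. ✓
3: □p is T. ✗
4: □p is T. ✗
5: □p is T. ✗
6: □p is T. ✗

{2}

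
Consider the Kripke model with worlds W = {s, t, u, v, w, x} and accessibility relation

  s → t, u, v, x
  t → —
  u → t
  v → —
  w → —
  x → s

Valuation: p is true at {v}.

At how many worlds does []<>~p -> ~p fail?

s: []<>~p is F, ~p is T. ✓
t: []<>~p is T, ~p is T. ✓
u: []<>~p is F, ~p is T. ✓
v: []<>~p is T, ~p is F. ✗
w: []<>~p is T, ~p is T. ✓
x: []<>~p is T, ~p is T. ✓
Satisfying worlds: {s, t, u, w, x}.
So []<>~p -> ~p fails at the other 1 world.

1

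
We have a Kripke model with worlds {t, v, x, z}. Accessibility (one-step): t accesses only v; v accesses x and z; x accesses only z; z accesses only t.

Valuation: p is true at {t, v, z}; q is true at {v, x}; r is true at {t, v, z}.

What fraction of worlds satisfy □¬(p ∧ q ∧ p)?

t: successors {v}; ¬(p ∧ q ∧ p) there: v:F. ✗
v: successors {x, z}; ¬(p ∧ q ∧ p) there: x:T, z:T. ✓
x: successors {z}; ¬(p ∧ q ∧ p) there: z:T. ✓
z: successors {t}; ¬(p ∧ q ∧ p) there: t:T. ✓
That's 3 of 4 worlds, so 3/4.

3/4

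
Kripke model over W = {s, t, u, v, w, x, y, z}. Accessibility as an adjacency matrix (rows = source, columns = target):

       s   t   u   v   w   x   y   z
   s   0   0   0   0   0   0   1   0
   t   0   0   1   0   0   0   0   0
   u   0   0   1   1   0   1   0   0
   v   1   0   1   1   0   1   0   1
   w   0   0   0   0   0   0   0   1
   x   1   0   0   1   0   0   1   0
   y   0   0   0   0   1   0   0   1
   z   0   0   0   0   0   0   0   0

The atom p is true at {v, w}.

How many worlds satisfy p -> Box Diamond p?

6

s: p is F, Box Diamond p is T. ✓
t: p is F, Box Diamond p is T. ✓
u: p is F, Box Diamond p is T. ✓
v: p is T, Box Diamond p is F. ✗
w: p is T, Box Diamond p is F. ✗
x: p is F, Box Diamond p is F. ✓
y: p is F, Box Diamond p is F. ✓
z: p is F, Box Diamond p is T. ✓
Satisfying worlds: {s, t, u, x, y, z}.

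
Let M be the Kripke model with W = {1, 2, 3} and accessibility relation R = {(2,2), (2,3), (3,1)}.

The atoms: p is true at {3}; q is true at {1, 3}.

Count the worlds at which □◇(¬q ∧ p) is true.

1

1: no successors, so □◇(¬q ∧ p) holds vacuously. ✓
2: successors {2, 3}; ◇(¬q ∧ p) there: 2:F, 3:F. ✗
3: successors {1}; ◇(¬q ∧ p) there: 1:F. ✗
Satisfying worlds: {1}.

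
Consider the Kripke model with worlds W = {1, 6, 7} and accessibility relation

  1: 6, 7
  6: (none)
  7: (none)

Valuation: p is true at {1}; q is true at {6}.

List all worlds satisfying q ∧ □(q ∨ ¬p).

1: q is F, □(q ∨ ¬p) is T. ✗
6: q is T, □(q ∨ ¬p) is T. ✓
7: q is F, □(q ∨ ¬p) is T. ✗

{6}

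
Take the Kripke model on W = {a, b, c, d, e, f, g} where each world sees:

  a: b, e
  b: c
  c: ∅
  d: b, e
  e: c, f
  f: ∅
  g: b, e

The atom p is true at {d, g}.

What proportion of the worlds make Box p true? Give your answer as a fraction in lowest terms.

a: successors {b, e}; p there: b:F, e:F. ✗
b: successors {c}; p there: c:F. ✗
c: no successors, so Box p holds vacuously. ✓
d: successors {b, e}; p there: b:F, e:F. ✗
e: successors {c, f}; p there: c:F, f:F. ✗
f: no successors, so Box p holds vacuously. ✓
g: successors {b, e}; p there: b:F, e:F. ✗
That's 2 of 7 worlds, so 2/7.

2/7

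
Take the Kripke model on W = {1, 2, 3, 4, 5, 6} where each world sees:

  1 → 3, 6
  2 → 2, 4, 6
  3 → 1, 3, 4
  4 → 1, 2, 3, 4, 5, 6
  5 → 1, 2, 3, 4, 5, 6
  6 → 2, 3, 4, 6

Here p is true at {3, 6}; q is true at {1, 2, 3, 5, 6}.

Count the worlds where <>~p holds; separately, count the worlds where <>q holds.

5 and 6

For <>~p:
1: successors {3, 6}; ~p there: 3:F, 6:F. ✗
2: successors {2, 4, 6}; ~p there: 2:T, 4:T, 6:F. ✓
3: successors {1, 3, 4}; ~p there: 1:T, 3:F, 4:T. ✓
4: successors {1, 2, 3, 4, 5, 6}; ~p there: 1:T, 2:T, 3:F, 4:T, 5:T, 6:F. ✓
5: successors {1, 2, 3, 4, 5, 6}; ~p there: 1:T, 2:T, 3:F, 4:T, 5:T, 6:F. ✓
6: successors {2, 3, 4, 6}; ~p there: 2:T, 3:F, 4:T, 6:F. ✓
— 5 worlds.
For <>q:
1: successors {3, 6}; q there: 3:T, 6:T. ✓
2: successors {2, 4, 6}; q there: 2:T, 4:F, 6:T. ✓
3: successors {1, 3, 4}; q there: 1:T, 3:T, 4:F. ✓
4: successors {1, 2, 3, 4, 5, 6}; q there: 1:T, 2:T, 3:T, 4:F, 5:T, 6:T. ✓
5: successors {1, 2, 3, 4, 5, 6}; q there: 1:T, 2:T, 3:T, 4:F, 5:T, 6:T. ✓
6: successors {2, 3, 4, 6}; q there: 2:T, 3:T, 4:F, 6:T. ✓
— 6 worlds.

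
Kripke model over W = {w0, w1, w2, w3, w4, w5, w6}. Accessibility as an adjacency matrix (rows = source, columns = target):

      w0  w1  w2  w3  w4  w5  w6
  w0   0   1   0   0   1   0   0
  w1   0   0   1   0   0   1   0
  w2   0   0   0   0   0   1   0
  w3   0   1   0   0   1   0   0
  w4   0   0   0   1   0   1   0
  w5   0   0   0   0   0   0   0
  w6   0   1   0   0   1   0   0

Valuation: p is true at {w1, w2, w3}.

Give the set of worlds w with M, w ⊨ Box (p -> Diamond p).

w0: successors {w1, w4}; p -> Diamond p there: w1:T, w4:T. ✓
w1: successors {w2, w5}; p -> Diamond p there: w2:F, w5:T. ✗
w2: successors {w5}; p -> Diamond p there: w5:T. ✓
w3: successors {w1, w4}; p -> Diamond p there: w1:T, w4:T. ✓
w4: successors {w3, w5}; p -> Diamond p there: w3:T, w5:T. ✓
w5: no successors, so Box (p -> Diamond p) holds vacuously. ✓
w6: successors {w1, w4}; p -> Diamond p there: w1:T, w4:T. ✓

{w0, w2, w3, w4, w5, w6}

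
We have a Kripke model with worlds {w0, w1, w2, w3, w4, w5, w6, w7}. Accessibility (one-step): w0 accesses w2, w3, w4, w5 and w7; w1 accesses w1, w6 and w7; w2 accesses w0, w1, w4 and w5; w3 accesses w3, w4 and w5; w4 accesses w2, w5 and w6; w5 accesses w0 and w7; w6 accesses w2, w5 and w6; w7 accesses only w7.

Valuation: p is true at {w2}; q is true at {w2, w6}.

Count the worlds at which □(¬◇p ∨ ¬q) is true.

5

w0: successors {w2, w3, w4, w5, w7}; ¬◇p ∨ ¬q there: w2:T, w3:T, w4:T, w5:T, w7:T. ✓
w1: successors {w1, w6, w7}; ¬◇p ∨ ¬q there: w1:T, w6:F, w7:T. ✗
w2: successors {w0, w1, w4, w5}; ¬◇p ∨ ¬q there: w0:T, w1:T, w4:T, w5:T. ✓
w3: successors {w3, w4, w5}; ¬◇p ∨ ¬q there: w3:T, w4:T, w5:T. ✓
w4: successors {w2, w5, w6}; ¬◇p ∨ ¬q there: w2:T, w5:T, w6:F. ✗
w5: successors {w0, w7}; ¬◇p ∨ ¬q there: w0:T, w7:T. ✓
w6: successors {w2, w5, w6}; ¬◇p ∨ ¬q there: w2:T, w5:T, w6:F. ✗
w7: successors {w7}; ¬◇p ∨ ¬q there: w7:T. ✓
Satisfying worlds: {w0, w2, w3, w5, w7}.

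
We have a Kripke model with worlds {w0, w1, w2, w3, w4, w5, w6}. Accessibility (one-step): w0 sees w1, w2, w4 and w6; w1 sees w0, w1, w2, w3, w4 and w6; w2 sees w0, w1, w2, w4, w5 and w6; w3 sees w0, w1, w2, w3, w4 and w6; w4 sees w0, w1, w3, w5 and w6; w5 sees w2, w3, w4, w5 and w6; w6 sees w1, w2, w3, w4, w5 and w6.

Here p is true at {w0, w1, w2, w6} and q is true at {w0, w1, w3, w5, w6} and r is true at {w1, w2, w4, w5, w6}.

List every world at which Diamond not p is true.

w0: successors {w1, w2, w4, w6}; not p there: w1:F, w2:F, w4:T, w6:F. ✓
w1: successors {w0, w1, w2, w3, w4, w6}; not p there: w0:F, w1:F, w2:F, w3:T, w4:T, w6:F. ✓
w2: successors {w0, w1, w2, w4, w5, w6}; not p there: w0:F, w1:F, w2:F, w4:T, w5:T, w6:F. ✓
w3: successors {w0, w1, w2, w3, w4, w6}; not p there: w0:F, w1:F, w2:F, w3:T, w4:T, w6:F. ✓
w4: successors {w0, w1, w3, w5, w6}; not p there: w0:F, w1:F, w3:T, w5:T, w6:F. ✓
w5: successors {w2, w3, w4, w5, w6}; not p there: w2:F, w3:T, w4:T, w5:T, w6:F. ✓
w6: successors {w1, w2, w3, w4, w5, w6}; not p there: w1:F, w2:F, w3:T, w4:T, w5:T, w6:F. ✓

{w0, w1, w2, w3, w4, w5, w6}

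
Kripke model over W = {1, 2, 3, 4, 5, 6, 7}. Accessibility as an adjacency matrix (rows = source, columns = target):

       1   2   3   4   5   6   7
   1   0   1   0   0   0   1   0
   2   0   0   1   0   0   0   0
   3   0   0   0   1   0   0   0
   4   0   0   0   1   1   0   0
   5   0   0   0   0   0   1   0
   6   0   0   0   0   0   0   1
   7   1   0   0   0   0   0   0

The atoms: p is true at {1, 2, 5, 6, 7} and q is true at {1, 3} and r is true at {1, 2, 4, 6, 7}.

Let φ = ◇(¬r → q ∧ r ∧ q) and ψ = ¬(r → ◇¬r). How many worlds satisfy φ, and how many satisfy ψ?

For ◇(¬r → q ∧ r ∧ q):
1: successors {2, 6}; ¬r → q ∧ r ∧ q there: 2:T, 6:T. ✓
2: successors {3}; ¬r → q ∧ r ∧ q there: 3:F. ✗
3: successors {4}; ¬r → q ∧ r ∧ q there: 4:T. ✓
4: successors {4, 5}; ¬r → q ∧ r ∧ q there: 4:T, 5:F. ✓
5: successors {6}; ¬r → q ∧ r ∧ q there: 6:T. ✓
6: successors {7}; ¬r → q ∧ r ∧ q there: 7:T. ✓
7: successors {1}; ¬r → q ∧ r ∧ q there: 1:T. ✓
— 6 worlds.
For ¬(r → ◇¬r):
1: r → ◇¬r is F. ✓
2: r → ◇¬r is T. ✗
3: r → ◇¬r is T. ✗
4: r → ◇¬r is T. ✗
5: r → ◇¬r is T. ✗
6: r → ◇¬r is F. ✓
7: r → ◇¬r is F. ✓
— 3 worlds.

6 and 3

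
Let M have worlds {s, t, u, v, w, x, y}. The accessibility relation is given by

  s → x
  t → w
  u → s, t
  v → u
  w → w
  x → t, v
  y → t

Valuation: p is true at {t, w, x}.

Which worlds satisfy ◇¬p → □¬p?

s: ◇¬p is F, □¬p is F. ✓
t: ◇¬p is F, □¬p is F. ✓
u: ◇¬p is T, □¬p is F. ✗
v: ◇¬p is T, □¬p is T. ✓
w: ◇¬p is F, □¬p is F. ✓
x: ◇¬p is T, □¬p is F. ✗
y: ◇¬p is F, □¬p is F. ✓

{s, t, v, w, y}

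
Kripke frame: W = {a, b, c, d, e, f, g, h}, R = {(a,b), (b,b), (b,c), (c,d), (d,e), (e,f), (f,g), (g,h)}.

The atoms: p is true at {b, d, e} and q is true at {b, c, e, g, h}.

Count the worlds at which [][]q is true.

6

a: successors {b}; []q there: b:T. ✓
b: successors {b, c}; []q there: b:T, c:F. ✗
c: successors {d}; []q there: d:T. ✓
d: successors {e}; []q there: e:F. ✗
e: successors {f}; []q there: f:T. ✓
f: successors {g}; []q there: g:T. ✓
g: successors {h}; []q there: h:T. ✓
h: no successors, so [][]q holds vacuously. ✓
Satisfying worlds: {a, c, e, f, g, h}.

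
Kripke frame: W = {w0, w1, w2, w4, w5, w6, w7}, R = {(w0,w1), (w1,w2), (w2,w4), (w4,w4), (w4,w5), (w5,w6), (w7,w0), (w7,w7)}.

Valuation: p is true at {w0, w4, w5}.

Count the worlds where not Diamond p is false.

3

w0: Diamond p is F. ✓
w1: Diamond p is F. ✓
w2: Diamond p is T. ✗
w4: Diamond p is T. ✗
w5: Diamond p is F. ✓
w6: Diamond p is F. ✓
w7: Diamond p is T. ✗
Satisfying worlds: {w0, w1, w5, w6}.
So not Diamond p fails at the other 3 worlds.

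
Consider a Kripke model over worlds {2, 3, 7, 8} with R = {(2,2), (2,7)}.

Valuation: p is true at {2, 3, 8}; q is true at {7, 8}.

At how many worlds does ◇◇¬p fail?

2: successors {2, 7}; ◇¬p there: 2:T, 7:F. ✓
3: no successors, so ◇◇¬p fails. ✗
7: no successors, so ◇◇¬p fails. ✗
8: no successors, so ◇◇¬p fails. ✗
Satisfying worlds: {2}.
So ◇◇¬p fails at the other 3 worlds.

3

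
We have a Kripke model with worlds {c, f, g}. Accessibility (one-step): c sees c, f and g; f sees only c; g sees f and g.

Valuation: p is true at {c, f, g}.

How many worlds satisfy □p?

c: successors {c, f, g}; p there: c:T, f:T, g:T. ✓
f: successors {c}; p there: c:T. ✓
g: successors {f, g}; p there: f:T, g:T. ✓
Satisfying worlds: {c, f, g}.

3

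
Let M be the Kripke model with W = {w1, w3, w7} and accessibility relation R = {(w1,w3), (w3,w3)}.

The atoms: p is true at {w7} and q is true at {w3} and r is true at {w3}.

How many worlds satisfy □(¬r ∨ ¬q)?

1

w1: successors {w3}; ¬r ∨ ¬q there: w3:F. ✗
w3: successors {w3}; ¬r ∨ ¬q there: w3:F. ✗
w7: no successors, so □(¬r ∨ ¬q) holds vacuously. ✓
Satisfying worlds: {w7}.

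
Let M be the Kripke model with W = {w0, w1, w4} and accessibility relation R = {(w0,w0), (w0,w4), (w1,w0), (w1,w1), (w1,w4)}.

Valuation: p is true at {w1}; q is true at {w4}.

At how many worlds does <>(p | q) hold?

w0: successors {w0, w4}; p | q there: w0:F, w4:T. ✓
w1: successors {w0, w1, w4}; p | q there: w0:F, w1:T, w4:T. ✓
w4: no successors, so <>(p | q) fails. ✗
Satisfying worlds: {w0, w1}.

2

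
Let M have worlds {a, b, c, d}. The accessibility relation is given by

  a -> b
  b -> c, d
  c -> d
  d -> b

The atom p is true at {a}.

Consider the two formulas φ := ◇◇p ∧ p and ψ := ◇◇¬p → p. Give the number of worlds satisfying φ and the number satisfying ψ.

0 and 1

For ◇◇p ∧ p:
a: ◇◇p is F, p is T. ✗
b: ◇◇p is F, p is F. ✗
c: ◇◇p is F, p is F. ✗
d: ◇◇p is F, p is F. ✗
— 0 worlds.
For ◇◇¬p → p:
a: ◇◇¬p is T, p is T. ✓
b: ◇◇¬p is T, p is F. ✗
c: ◇◇¬p is T, p is F. ✗
d: ◇◇¬p is T, p is F. ✗
— 1 world.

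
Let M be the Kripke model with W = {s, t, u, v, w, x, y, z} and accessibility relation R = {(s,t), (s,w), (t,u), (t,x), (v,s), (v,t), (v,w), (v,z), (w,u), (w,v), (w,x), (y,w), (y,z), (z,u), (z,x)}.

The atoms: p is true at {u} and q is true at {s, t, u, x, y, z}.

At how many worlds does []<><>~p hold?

2

s: successors {t, w}; <><>~p there: t:F, w:T. ✗
t: successors {u, x}; <><>~p there: u:F, x:F. ✗
u: no successors, so []<><>~p holds vacuously. ✓
v: successors {s, t, w, z}; <><>~p there: s:T, t:F, w:T, z:F. ✗
w: successors {u, v, x}; <><>~p there: u:F, v:T, x:F. ✗
x: no successors, so []<><>~p holds vacuously. ✓
y: successors {w, z}; <><>~p there: w:T, z:F. ✗
z: successors {u, x}; <><>~p there: u:F, x:F. ✗
Satisfying worlds: {u, x}.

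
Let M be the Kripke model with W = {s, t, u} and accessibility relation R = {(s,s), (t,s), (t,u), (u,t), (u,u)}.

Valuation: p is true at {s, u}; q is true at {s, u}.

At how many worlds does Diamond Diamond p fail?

0

s: successors {s}; Diamond p there: s:T. ✓
t: successors {s, u}; Diamond p there: s:T, u:T. ✓
u: successors {t, u}; Diamond p there: t:T, u:T. ✓
Satisfying worlds: {s, t, u}.
So Diamond Diamond p fails at the other 0 worlds.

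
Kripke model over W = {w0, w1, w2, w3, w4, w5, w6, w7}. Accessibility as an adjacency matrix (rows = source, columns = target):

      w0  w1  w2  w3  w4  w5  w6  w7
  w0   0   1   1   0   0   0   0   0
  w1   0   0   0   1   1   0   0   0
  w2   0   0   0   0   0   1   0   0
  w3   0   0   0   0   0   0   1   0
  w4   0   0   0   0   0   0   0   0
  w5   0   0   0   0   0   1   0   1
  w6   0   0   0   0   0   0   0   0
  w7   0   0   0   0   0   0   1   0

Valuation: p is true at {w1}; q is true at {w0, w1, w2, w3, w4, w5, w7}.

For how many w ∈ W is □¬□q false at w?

w0: successors {w1, w2}; ¬□q there: w1:F, w2:F. ✗
w1: successors {w3, w4}; ¬□q there: w3:T, w4:F. ✗
w2: successors {w5}; ¬□q there: w5:F. ✗
w3: successors {w6}; ¬□q there: w6:F. ✗
w4: no successors, so □¬□q holds vacuously. ✓
w5: successors {w5, w7}; ¬□q there: w5:F, w7:T. ✗
w6: no successors, so □¬□q holds vacuously. ✓
w7: successors {w6}; ¬□q there: w6:F. ✗
Satisfying worlds: {w4, w6}.
So □¬□q fails at the other 6 worlds.

6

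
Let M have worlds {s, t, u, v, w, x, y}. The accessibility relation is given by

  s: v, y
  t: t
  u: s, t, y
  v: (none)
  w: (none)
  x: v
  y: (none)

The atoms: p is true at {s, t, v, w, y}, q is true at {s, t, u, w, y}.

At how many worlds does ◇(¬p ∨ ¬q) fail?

5

s: successors {v, y}; ¬p ∨ ¬q there: v:T, y:F. ✓
t: successors {t}; ¬p ∨ ¬q there: t:F. ✗
u: successors {s, t, y}; ¬p ∨ ¬q there: s:F, t:F, y:F. ✗
v: no successors, so ◇(¬p ∨ ¬q) fails. ✗
w: no successors, so ◇(¬p ∨ ¬q) fails. ✗
x: successors {v}; ¬p ∨ ¬q there: v:T. ✓
y: no successors, so ◇(¬p ∨ ¬q) fails. ✗
Satisfying worlds: {s, x}.
So ◇(¬p ∨ ¬q) fails at the other 5 worlds.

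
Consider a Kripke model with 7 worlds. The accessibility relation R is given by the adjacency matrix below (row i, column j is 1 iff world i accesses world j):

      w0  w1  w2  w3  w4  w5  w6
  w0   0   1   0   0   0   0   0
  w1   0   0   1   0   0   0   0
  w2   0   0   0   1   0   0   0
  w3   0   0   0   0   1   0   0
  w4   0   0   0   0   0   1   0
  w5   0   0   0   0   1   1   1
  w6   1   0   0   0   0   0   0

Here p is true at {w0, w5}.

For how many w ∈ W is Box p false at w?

w0: successors {w1}; p there: w1:F. ✗
w1: successors {w2}; p there: w2:F. ✗
w2: successors {w3}; p there: w3:F. ✗
w3: successors {w4}; p there: w4:F. ✗
w4: successors {w5}; p there: w5:T. ✓
w5: successors {w4, w5, w6}; p there: w4:F, w5:T, w6:F. ✗
w6: successors {w0}; p there: w0:T. ✓
Satisfying worlds: {w4, w6}.
So Box p fails at the other 5 worlds.

5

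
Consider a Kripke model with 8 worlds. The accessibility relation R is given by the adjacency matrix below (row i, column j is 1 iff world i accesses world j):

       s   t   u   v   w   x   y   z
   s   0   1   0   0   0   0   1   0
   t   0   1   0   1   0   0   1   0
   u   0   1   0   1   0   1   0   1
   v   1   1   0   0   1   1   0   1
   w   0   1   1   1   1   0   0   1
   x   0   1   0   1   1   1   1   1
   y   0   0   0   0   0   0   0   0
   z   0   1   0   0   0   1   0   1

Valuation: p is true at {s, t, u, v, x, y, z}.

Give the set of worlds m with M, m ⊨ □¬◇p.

{y}

s: successors {t, y}; ¬◇p there: t:F, y:T. ✗
t: successors {t, v, y}; ¬◇p there: t:F, v:F, y:T. ✗
u: successors {t, v, x, z}; ¬◇p there: t:F, v:F, x:F, z:F. ✗
v: successors {s, t, w, x, z}; ¬◇p there: s:F, t:F, w:F, x:F, z:F. ✗
w: successors {t, u, v, w, z}; ¬◇p there: t:F, u:F, v:F, w:F, z:F. ✗
x: successors {t, v, w, x, y, z}; ¬◇p there: t:F, v:F, w:F, x:F, y:T, z:F. ✗
y: no successors, so □¬◇p holds vacuously. ✓
z: successors {t, x, z}; ¬◇p there: t:F, x:F, z:F. ✗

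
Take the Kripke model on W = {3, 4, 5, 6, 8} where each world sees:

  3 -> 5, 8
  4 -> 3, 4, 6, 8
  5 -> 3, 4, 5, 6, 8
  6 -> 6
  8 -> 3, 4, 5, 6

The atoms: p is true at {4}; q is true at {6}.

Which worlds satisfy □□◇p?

∅

3: successors {5, 8}; □◇p there: 5:F, 8:F. ✗
4: successors {3, 4, 6, 8}; □◇p there: 3:T, 4:F, 6:F, 8:F. ✗
5: successors {3, 4, 5, 6, 8}; □◇p there: 3:T, 4:F, 5:F, 6:F, 8:F. ✗
6: successors {6}; □◇p there: 6:F. ✗
8: successors {3, 4, 5, 6}; □◇p there: 3:T, 4:F, 5:F, 6:F. ✗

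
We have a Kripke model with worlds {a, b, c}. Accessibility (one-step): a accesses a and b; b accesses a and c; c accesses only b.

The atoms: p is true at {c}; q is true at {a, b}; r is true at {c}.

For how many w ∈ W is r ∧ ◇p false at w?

a: r is F, ◇p is F. ✗
b: r is F, ◇p is T. ✗
c: r is T, ◇p is F. ✗
Satisfying worlds: ∅.
So r ∧ ◇p fails at the other 3 worlds.

3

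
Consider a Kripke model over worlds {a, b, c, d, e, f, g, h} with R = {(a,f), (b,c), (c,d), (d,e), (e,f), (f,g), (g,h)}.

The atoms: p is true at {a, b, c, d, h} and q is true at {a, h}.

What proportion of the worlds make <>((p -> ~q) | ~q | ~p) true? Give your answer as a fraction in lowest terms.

a: successors {f}; (p -> ~q) | ~q | ~p there: f:T. ✓
b: successors {c}; (p -> ~q) | ~q | ~p there: c:T. ✓
c: successors {d}; (p -> ~q) | ~q | ~p there: d:T. ✓
d: successors {e}; (p -> ~q) | ~q | ~p there: e:T. ✓
e: successors {f}; (p -> ~q) | ~q | ~p there: f:T. ✓
f: successors {g}; (p -> ~q) | ~q | ~p there: g:T. ✓
g: successors {h}; (p -> ~q) | ~q | ~p there: h:F. ✗
h: no successors, so <>((p -> ~q) | ~q | ~p) fails. ✗
That's 6 of 8 worlds, so 6/8 = 3/4.

3/4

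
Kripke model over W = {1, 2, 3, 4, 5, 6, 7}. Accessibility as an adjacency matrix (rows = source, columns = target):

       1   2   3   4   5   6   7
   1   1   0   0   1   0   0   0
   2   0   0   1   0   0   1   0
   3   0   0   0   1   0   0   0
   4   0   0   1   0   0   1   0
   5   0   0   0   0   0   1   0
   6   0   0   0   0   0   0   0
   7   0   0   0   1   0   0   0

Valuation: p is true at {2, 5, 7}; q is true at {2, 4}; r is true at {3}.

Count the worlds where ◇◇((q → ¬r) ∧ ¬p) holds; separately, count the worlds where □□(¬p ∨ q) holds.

5 and 7

For ◇◇((q → ¬r) ∧ ¬p):
1: successors {1, 4}; ◇((q → ¬r) ∧ ¬p) there: 1:T, 4:T. ✓
2: successors {3, 6}; ◇((q → ¬r) ∧ ¬p) there: 3:T, 6:F. ✓
3: successors {4}; ◇((q → ¬r) ∧ ¬p) there: 4:T. ✓
4: successors {3, 6}; ◇((q → ¬r) ∧ ¬p) there: 3:T, 6:F. ✓
5: successors {6}; ◇((q → ¬r) ∧ ¬p) there: 6:F. ✗
6: no successors, so ◇◇((q → ¬r) ∧ ¬p) fails. ✗
7: successors {4}; ◇((q → ¬r) ∧ ¬p) there: 4:T. ✓
— 5 worlds.
For □□(¬p ∨ q):
1: successors {1, 4}; □(¬p ∨ q) there: 1:T, 4:T. ✓
2: successors {3, 6}; □(¬p ∨ q) there: 3:T, 6:T. ✓
3: successors {4}; □(¬p ∨ q) there: 4:T. ✓
4: successors {3, 6}; □(¬p ∨ q) there: 3:T, 6:T. ✓
5: successors {6}; □(¬p ∨ q) there: 6:T. ✓
6: no successors, so □□(¬p ∨ q) holds vacuously. ✓
7: successors {4}; □(¬p ∨ q) there: 4:T. ✓
— 7 worlds.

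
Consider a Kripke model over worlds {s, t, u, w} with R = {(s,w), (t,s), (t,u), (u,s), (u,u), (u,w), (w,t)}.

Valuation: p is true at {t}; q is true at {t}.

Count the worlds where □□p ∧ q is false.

s: □□p is T, q is F. ✗
t: □□p is F, q is T. ✗
u: □□p is F, q is F. ✗
w: □□p is F, q is F. ✗
Satisfying worlds: ∅.
So □□p ∧ q fails at the other 4 worlds.

4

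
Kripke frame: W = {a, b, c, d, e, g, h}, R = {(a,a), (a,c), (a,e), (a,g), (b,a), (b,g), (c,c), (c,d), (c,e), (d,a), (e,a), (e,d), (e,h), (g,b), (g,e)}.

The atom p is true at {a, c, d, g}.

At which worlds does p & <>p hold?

{a, c, d}

a: p is T, <>p is T. ✓
b: p is F, <>p is T. ✗
c: p is T, <>p is T. ✓
d: p is T, <>p is T. ✓
e: p is F, <>p is T. ✗
g: p is T, <>p is F. ✗
h: p is F, <>p is F. ✗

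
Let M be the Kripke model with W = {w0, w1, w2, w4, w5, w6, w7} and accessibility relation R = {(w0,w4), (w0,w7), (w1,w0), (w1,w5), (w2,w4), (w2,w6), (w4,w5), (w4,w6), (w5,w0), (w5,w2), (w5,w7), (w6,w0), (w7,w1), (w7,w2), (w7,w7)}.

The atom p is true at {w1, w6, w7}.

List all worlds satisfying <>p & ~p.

{w0, w2, w4, w5}

w0: <>p is T, ~p is T. ✓
w1: <>p is F, ~p is F. ✗
w2: <>p is T, ~p is T. ✓
w4: <>p is T, ~p is T. ✓
w5: <>p is T, ~p is T. ✓
w6: <>p is F, ~p is F. ✗
w7: <>p is T, ~p is F. ✗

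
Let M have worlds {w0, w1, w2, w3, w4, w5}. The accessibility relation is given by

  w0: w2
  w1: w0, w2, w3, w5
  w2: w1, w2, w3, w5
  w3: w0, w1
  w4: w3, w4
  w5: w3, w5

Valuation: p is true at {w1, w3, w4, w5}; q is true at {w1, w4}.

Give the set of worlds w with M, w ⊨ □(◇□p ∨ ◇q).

{w0, w2, w4, w5}

w0: successors {w2}; ◇□p ∨ ◇q there: w2:T. ✓
w1: successors {w0, w2, w3, w5}; ◇□p ∨ ◇q there: w0:F, w2:T, w3:T, w5:T. ✗
w2: successors {w1, w2, w3, w5}; ◇□p ∨ ◇q there: w1:T, w2:T, w3:T, w5:T. ✓
w3: successors {w0, w1}; ◇□p ∨ ◇q there: w0:F, w1:T. ✗
w4: successors {w3, w4}; ◇□p ∨ ◇q there: w3:T, w4:T. ✓
w5: successors {w3, w5}; ◇□p ∨ ◇q there: w3:T, w5:T. ✓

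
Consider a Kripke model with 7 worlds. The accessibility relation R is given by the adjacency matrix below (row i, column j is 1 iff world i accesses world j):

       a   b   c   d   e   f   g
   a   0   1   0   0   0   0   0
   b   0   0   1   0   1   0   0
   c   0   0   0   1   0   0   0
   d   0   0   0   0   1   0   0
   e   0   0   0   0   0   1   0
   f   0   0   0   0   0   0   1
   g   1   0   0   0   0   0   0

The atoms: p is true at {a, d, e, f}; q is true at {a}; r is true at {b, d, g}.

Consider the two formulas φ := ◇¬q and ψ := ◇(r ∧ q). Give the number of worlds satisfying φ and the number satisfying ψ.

6 and 0

For ◇¬q:
a: successors {b}; ¬q there: b:T. ✓
b: successors {c, e}; ¬q there: c:T, e:T. ✓
c: successors {d}; ¬q there: d:T. ✓
d: successors {e}; ¬q there: e:T. ✓
e: successors {f}; ¬q there: f:T. ✓
f: successors {g}; ¬q there: g:T. ✓
g: successors {a}; ¬q there: a:F. ✗
— 6 worlds.
For ◇(r ∧ q):
a: successors {b}; r ∧ q there: b:F. ✗
b: successors {c, e}; r ∧ q there: c:F, e:F. ✗
c: successors {d}; r ∧ q there: d:F. ✗
d: successors {e}; r ∧ q there: e:F. ✗
e: successors {f}; r ∧ q there: f:F. ✗
f: successors {g}; r ∧ q there: g:F. ✗
g: successors {a}; r ∧ q there: a:F. ✗
— 0 worlds.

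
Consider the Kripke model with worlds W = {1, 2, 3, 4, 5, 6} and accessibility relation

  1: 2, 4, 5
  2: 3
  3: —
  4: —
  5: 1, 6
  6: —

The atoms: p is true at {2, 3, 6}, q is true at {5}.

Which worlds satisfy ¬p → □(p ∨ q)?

{2, 3, 4, 6}

1: ¬p is T, □(p ∨ q) is F. ✗
2: ¬p is F, □(p ∨ q) is T. ✓
3: ¬p is F, □(p ∨ q) is T. ✓
4: ¬p is T, □(p ∨ q) is T. ✓
5: ¬p is T, □(p ∨ q) is F. ✗
6: ¬p is F, □(p ∨ q) is T. ✓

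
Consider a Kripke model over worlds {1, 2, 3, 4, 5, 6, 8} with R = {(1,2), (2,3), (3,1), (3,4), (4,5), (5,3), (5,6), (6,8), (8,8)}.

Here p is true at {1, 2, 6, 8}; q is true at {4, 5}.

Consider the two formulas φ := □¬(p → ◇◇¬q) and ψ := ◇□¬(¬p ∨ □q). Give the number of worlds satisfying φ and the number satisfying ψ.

0 and 4

For □¬(p → ◇◇¬q):
1: successors {2}; ¬(p → ◇◇¬q) there: 2:F. ✗
2: successors {3}; ¬(p → ◇◇¬q) there: 3:F. ✗
3: successors {1, 4}; ¬(p → ◇◇¬q) there: 1:F, 4:F. ✗
4: successors {5}; ¬(p → ◇◇¬q) there: 5:F. ✗
5: successors {3, 6}; ¬(p → ◇◇¬q) there: 3:F, 6:F. ✗
6: successors {8}; ¬(p → ◇◇¬q) there: 8:F. ✗
8: successors {8}; ¬(p → ◇◇¬q) there: 8:F. ✗
— 0 worlds.
For ◇□¬(¬p ∨ □q):
1: successors {2}; □¬(¬p ∨ □q) there: 2:F. ✗
2: successors {3}; □¬(¬p ∨ □q) there: 3:F. ✗
3: successors {1, 4}; □¬(¬p ∨ □q) there: 1:T, 4:F. ✓
4: successors {5}; □¬(¬p ∨ □q) there: 5:F. ✗
5: successors {3, 6}; □¬(¬p ∨ □q) there: 3:F, 6:T. ✓
6: successors {8}; □¬(¬p ∨ □q) there: 8:T. ✓
8: successors {8}; □¬(¬p ∨ □q) there: 8:T. ✓
— 4 worlds.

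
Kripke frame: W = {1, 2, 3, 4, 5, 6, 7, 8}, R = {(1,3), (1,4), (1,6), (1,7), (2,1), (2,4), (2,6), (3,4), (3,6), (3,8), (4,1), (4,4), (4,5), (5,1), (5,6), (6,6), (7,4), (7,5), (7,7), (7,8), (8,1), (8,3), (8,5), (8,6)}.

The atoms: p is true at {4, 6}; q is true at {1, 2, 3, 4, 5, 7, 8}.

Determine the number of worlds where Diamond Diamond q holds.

7

1: successors {3, 4, 6, 7}; Diamond q there: 3:T, 4:T, 6:F, 7:T. ✓
2: successors {1, 4, 6}; Diamond q there: 1:T, 4:T, 6:F. ✓
3: successors {4, 6, 8}; Diamond q there: 4:T, 6:F, 8:T. ✓
4: successors {1, 4, 5}; Diamond q there: 1:T, 4:T, 5:T. ✓
5: successors {1, 6}; Diamond q there: 1:T, 6:F. ✓
6: successors {6}; Diamond q there: 6:F. ✗
7: successors {4, 5, 7, 8}; Diamond q there: 4:T, 5:T, 7:T, 8:T. ✓
8: successors {1, 3, 5, 6}; Diamond q there: 1:T, 3:T, 5:T, 6:F. ✓
Satisfying worlds: {1, 2, 3, 4, 5, 7, 8}.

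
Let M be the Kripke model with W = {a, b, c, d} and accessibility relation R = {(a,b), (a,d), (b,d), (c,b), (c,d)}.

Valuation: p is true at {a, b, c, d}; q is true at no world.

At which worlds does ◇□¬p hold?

{a, b, c}

a: successors {b, d}; □¬p there: b:F, d:T. ✓
b: successors {d}; □¬p there: d:T. ✓
c: successors {b, d}; □¬p there: b:F, d:T. ✓
d: no successors, so ◇□¬p fails. ✗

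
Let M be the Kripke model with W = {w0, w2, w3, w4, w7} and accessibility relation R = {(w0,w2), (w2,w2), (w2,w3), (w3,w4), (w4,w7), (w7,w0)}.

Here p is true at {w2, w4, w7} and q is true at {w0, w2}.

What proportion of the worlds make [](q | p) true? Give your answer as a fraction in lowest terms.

w0: successors {w2}; q | p there: w2:T. ✓
w2: successors {w2, w3}; q | p there: w2:T, w3:F. ✗
w3: successors {w4}; q | p there: w4:T. ✓
w4: successors {w7}; q | p there: w7:T. ✓
w7: successors {w0}; q | p there: w0:T. ✓
That's 4 of 5 worlds, so 4/5.

4/5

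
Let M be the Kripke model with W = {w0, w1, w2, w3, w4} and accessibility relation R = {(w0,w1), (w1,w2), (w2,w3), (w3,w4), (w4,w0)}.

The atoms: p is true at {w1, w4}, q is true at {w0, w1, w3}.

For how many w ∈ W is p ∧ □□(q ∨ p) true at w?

w0: p is F, □□(q ∨ p) is F. ✗
w1: p is T, □□(q ∨ p) is T. ✓
w2: p is F, □□(q ∨ p) is T. ✗
w3: p is F, □□(q ∨ p) is T. ✗
w4: p is T, □□(q ∨ p) is T. ✓
Satisfying worlds: {w1, w4}.

2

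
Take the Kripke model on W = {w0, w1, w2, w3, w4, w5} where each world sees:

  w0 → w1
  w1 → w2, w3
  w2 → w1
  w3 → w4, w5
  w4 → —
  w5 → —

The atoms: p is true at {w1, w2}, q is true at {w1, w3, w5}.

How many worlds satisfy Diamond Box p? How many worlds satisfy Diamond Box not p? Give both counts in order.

2 and 2

For Diamond Box p:
w0: successors {w1}; Box p there: w1:F. ✗
w1: successors {w2, w3}; Box p there: w2:T, w3:F. ✓
w2: successors {w1}; Box p there: w1:F. ✗
w3: successors {w4, w5}; Box p there: w4:T, w5:T. ✓
w4: no successors, so Diamond Box p fails. ✗
w5: no successors, so Diamond Box p fails. ✗
— 2 worlds.
For Diamond Box not p:
w0: successors {w1}; Box not p there: w1:F. ✗
w1: successors {w2, w3}; Box not p there: w2:F, w3:T. ✓
w2: successors {w1}; Box not p there: w1:F. ✗
w3: successors {w4, w5}; Box not p there: w4:T, w5:T. ✓
w4: no successors, so Diamond Box not p fails. ✗
w5: no successors, so Diamond Box not p fails. ✗
— 2 worlds.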